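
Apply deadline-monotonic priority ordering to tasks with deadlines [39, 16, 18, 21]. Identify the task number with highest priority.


Sort tasks by relative deadline (ascending):
  Task 2: deadline = 16
  Task 3: deadline = 18
  Task 4: deadline = 21
  Task 1: deadline = 39
Priority order (highest first): [2, 3, 4, 1]
Highest priority task = 2

2


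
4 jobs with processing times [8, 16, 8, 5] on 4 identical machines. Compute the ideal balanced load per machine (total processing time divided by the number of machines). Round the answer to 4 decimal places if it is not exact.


Total processing time = 8 + 16 + 8 + 5 = 37
Number of machines = 4
Ideal balanced load = 37 / 4 = 9.25

9.25


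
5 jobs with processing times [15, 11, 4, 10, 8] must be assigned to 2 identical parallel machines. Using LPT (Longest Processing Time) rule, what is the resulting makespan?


Sort jobs in decreasing order (LPT): [15, 11, 10, 8, 4]
Assign each job to the least loaded machine:
  Machine 1: jobs [15, 8], load = 23
  Machine 2: jobs [11, 10, 4], load = 25
Makespan = max load = 25

25


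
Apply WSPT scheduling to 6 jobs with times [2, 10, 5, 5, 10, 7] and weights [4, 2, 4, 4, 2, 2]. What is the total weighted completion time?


Compute p/w ratios and sort ascending (WSPT): [(2, 4), (5, 4), (5, 4), (7, 2), (10, 2), (10, 2)]
Compute weighted completion times:
  Job (p=2,w=4): C=2, w*C=4*2=8
  Job (p=5,w=4): C=7, w*C=4*7=28
  Job (p=5,w=4): C=12, w*C=4*12=48
  Job (p=7,w=2): C=19, w*C=2*19=38
  Job (p=10,w=2): C=29, w*C=2*29=58
  Job (p=10,w=2): C=39, w*C=2*39=78
Total weighted completion time = 258

258


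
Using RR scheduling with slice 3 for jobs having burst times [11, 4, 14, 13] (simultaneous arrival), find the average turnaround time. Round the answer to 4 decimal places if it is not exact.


Time quantum = 3
Execution trace:
  J1 runs 3 units, time = 3
  J2 runs 3 units, time = 6
  J3 runs 3 units, time = 9
  J4 runs 3 units, time = 12
  J1 runs 3 units, time = 15
  J2 runs 1 units, time = 16
  J3 runs 3 units, time = 19
  J4 runs 3 units, time = 22
  J1 runs 3 units, time = 25
  J3 runs 3 units, time = 28
  J4 runs 3 units, time = 31
  J1 runs 2 units, time = 33
  J3 runs 3 units, time = 36
  J4 runs 3 units, time = 39
  J3 runs 2 units, time = 41
  J4 runs 1 units, time = 42
Finish times: [33, 16, 41, 42]
Average turnaround = 132/4 = 33.0

33.0


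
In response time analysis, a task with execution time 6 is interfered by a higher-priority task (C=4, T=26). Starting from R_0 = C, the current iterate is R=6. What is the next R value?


R_next = C + ceil(R_prev / T_hp) * C_hp
ceil(6 / 26) = ceil(0.2308) = 1
Interference = 1 * 4 = 4
R_next = 6 + 4 = 10

10


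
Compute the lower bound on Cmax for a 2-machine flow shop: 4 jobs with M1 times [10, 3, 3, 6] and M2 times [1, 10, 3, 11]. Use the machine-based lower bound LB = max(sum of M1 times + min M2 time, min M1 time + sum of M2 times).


LB1 = sum(M1 times) + min(M2 times) = 22 + 1 = 23
LB2 = min(M1 times) + sum(M2 times) = 3 + 25 = 28
Lower bound = max(LB1, LB2) = max(23, 28) = 28

28


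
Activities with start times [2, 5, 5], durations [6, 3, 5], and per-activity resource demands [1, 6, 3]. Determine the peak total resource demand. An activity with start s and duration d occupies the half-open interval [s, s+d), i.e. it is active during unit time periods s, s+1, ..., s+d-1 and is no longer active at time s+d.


Each activity i is active on [start_i, start_i + duration_i).
Compute total resource usage per time slot:
  t=0: active resources = [], total = 0
  t=1: active resources = [], total = 0
  t=2: active resources = [1], total = 1
  t=3: active resources = [1], total = 1
  t=4: active resources = [1], total = 1
  t=5: active resources = [1, 6, 3], total = 10
  t=6: active resources = [1, 6, 3], total = 10
  t=7: active resources = [1, 6, 3], total = 10
  t=8: active resources = [3], total = 3
  t=9: active resources = [3], total = 3
Peak resource demand = 10

10


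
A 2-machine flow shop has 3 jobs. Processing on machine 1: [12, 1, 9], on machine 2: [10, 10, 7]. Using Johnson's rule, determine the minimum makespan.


Apply Johnson's rule:
  Group 1 (a <= b): [(2, 1, 10)]
  Group 2 (a > b): [(1, 12, 10), (3, 9, 7)]
Optimal job order: [2, 1, 3]
Schedule:
  Job 2: M1 done at 1, M2 done at 11
  Job 1: M1 done at 13, M2 done at 23
  Job 3: M1 done at 22, M2 done at 30
Makespan = 30

30


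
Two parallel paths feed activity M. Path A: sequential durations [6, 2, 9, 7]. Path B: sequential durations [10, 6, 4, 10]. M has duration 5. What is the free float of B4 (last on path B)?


ES(B4) = sum of predecessors on chain B = 20
EF(B4) = ES + duration = 20 + 10 = 30
Successor of B4 is M. ES(M) = max(sum(A), sum(B)) = max(24, 30) = 30
Free float = ES(successor) - EF(current) = 30 - 30 = 0

0


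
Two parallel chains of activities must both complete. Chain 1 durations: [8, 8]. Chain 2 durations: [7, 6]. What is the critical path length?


Path A total = 8 + 8 = 16
Path B total = 7 + 6 = 13
Critical path = longest path = max(16, 13) = 16

16


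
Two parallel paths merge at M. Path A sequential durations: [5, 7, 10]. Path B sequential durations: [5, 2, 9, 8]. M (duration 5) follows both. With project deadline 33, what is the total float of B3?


Forward pass: ES(B3) = sum of predecessors on chain B = 7
EF = ES + duration = 7 + 9 = 16
Backward pass: LF(M) = deadline = 33; LS(M) = 33 - 5 = 28
LF(B3) = LS(M) - sum(successors on chain B) = 28 - 8 = 20
LS = LF - duration = 20 - 9 = 11
Total float = LS - ES = 11 - 7 = 4

4


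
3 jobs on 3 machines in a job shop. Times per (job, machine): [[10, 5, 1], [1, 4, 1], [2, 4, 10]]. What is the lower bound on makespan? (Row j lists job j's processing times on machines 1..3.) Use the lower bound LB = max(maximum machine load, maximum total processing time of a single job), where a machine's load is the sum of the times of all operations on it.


Machine loads:
  Machine 1: 10 + 1 + 2 = 13
  Machine 2: 5 + 4 + 4 = 13
  Machine 3: 1 + 1 + 10 = 12
Max machine load = 13
Job totals:
  Job 1: 16
  Job 2: 6
  Job 3: 16
Max job total = 16
Lower bound = max(13, 16) = 16

16


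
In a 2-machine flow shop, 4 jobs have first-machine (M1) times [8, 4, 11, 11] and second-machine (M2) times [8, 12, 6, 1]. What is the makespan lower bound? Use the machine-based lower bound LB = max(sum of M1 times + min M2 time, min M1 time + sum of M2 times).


LB1 = sum(M1 times) + min(M2 times) = 34 + 1 = 35
LB2 = min(M1 times) + sum(M2 times) = 4 + 27 = 31
Lower bound = max(LB1, LB2) = max(35, 31) = 35

35


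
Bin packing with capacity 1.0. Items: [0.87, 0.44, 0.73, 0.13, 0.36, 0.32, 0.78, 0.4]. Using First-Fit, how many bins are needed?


Place items sequentially using First-Fit:
  Item 0.87 -> new Bin 1
  Item 0.44 -> new Bin 2
  Item 0.73 -> new Bin 3
  Item 0.13 -> Bin 1 (now 1.0)
  Item 0.36 -> Bin 2 (now 0.8)
  Item 0.32 -> new Bin 4
  Item 0.78 -> new Bin 5
  Item 0.4 -> Bin 4 (now 0.72)
Total bins used = 5

5


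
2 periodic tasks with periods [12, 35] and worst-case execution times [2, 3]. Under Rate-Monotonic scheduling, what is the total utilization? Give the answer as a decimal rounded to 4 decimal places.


Compute individual utilizations (exact fractions):
  Task 1: C/T = 2/12 = 1/6 (approx. 0.1667)
  Task 2: C/T = 3/35 (approx. 0.0857)
Total utilization U = 1/6 + 3/35 = 53/210
Rounded to 4 decimal places: U = 0.2524
RM (Liu & Layland) bound for 2 tasks = 0.828427; compare with U = 53/210 (approx. 0.252381)
U <= bound, so schedulable by RM sufficient condition.

0.2524


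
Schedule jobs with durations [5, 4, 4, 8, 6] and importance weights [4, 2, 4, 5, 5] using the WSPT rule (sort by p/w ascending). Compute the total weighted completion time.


Compute p/w ratios and sort ascending (WSPT): [(4, 4), (6, 5), (5, 4), (8, 5), (4, 2)]
Compute weighted completion times:
  Job (p=4,w=4): C=4, w*C=4*4=16
  Job (p=6,w=5): C=10, w*C=5*10=50
  Job (p=5,w=4): C=15, w*C=4*15=60
  Job (p=8,w=5): C=23, w*C=5*23=115
  Job (p=4,w=2): C=27, w*C=2*27=54
Total weighted completion time = 295

295


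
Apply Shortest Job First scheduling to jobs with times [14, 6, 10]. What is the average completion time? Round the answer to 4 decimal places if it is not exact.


SJF order (ascending): [6, 10, 14]
Completion times:
  Job 1: burst=6, C=6
  Job 2: burst=10, C=16
  Job 3: burst=14, C=30
Average completion = 52/3 = 17.3333

17.3333


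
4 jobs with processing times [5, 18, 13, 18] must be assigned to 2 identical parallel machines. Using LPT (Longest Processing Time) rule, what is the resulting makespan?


Sort jobs in decreasing order (LPT): [18, 18, 13, 5]
Assign each job to the least loaded machine:
  Machine 1: jobs [18, 13], load = 31
  Machine 2: jobs [18, 5], load = 23
Makespan = max load = 31

31


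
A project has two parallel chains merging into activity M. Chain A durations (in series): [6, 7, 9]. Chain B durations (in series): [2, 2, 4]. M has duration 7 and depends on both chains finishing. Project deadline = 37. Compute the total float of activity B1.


Forward pass: ES(B1) = sum of predecessors on chain B = 0
EF = ES + duration = 0 + 2 = 2
Backward pass: LF(M) = deadline = 37; LS(M) = 37 - 7 = 30
LF(B1) = LS(M) - sum(successors on chain B) = 30 - 6 = 24
LS = LF - duration = 24 - 2 = 22
Total float = LS - ES = 22 - 0 = 22

22


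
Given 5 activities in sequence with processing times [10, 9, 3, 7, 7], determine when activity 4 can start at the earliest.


Activity 4 starts after activities 1 through 3 complete.
Predecessor durations: [10, 9, 3]
ES = 10 + 9 + 3 = 22

22


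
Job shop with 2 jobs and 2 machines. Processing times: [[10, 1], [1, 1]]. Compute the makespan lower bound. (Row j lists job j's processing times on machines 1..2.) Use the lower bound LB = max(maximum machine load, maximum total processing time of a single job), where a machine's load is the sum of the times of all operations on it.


Machine loads:
  Machine 1: 10 + 1 = 11
  Machine 2: 1 + 1 = 2
Max machine load = 11
Job totals:
  Job 1: 11
  Job 2: 2
Max job total = 11
Lower bound = max(11, 11) = 11

11


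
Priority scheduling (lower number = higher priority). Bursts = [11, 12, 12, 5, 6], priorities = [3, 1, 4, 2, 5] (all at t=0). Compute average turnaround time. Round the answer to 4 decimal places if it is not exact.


Sort by priority (ascending = highest first):
Order: [(1, 12), (2, 5), (3, 11), (4, 12), (5, 6)]
Completion times:
  Priority 1, burst=12, C=12
  Priority 2, burst=5, C=17
  Priority 3, burst=11, C=28
  Priority 4, burst=12, C=40
  Priority 5, burst=6, C=46
Average turnaround = 143/5 = 28.6

28.6


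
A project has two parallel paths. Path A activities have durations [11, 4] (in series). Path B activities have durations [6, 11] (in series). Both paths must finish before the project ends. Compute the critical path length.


Path A total = 11 + 4 = 15
Path B total = 6 + 11 = 17
Critical path = longest path = max(15, 17) = 17

17


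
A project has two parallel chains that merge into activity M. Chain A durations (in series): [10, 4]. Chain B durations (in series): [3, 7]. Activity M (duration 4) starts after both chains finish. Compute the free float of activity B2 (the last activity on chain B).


ES(B2) = sum of predecessors on chain B = 3
EF(B2) = ES + duration = 3 + 7 = 10
Successor of B2 is M. ES(M) = max(sum(A), sum(B)) = max(14, 10) = 14
Free float = ES(successor) - EF(current) = 14 - 10 = 4

4


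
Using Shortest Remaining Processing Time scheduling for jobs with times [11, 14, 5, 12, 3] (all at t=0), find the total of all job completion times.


Since all jobs arrive at t=0, SRPT equals SPT ordering.
SPT order: [3, 5, 11, 12, 14]
Completion times:
  Job 1: p=3, C=3
  Job 2: p=5, C=8
  Job 3: p=11, C=19
  Job 4: p=12, C=31
  Job 5: p=14, C=45
Total completion time = 3 + 8 + 19 + 31 + 45 = 106

106


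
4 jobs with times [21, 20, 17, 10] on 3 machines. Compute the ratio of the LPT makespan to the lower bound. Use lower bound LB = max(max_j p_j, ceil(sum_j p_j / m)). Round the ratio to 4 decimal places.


LPT order: [21, 20, 17, 10]
Machine loads after assignment: [21, 20, 27]
LPT makespan = 27
Lower bound = max(max_job, ceil(total/3)) = max(21, 23) = 23
Ratio = 27 / 23 = 1.1739

1.1739


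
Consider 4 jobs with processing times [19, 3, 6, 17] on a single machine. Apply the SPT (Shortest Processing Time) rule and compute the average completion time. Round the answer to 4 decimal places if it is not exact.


Sort jobs by processing time (SPT order): [3, 6, 17, 19]
Compute completion times sequentially:
  Job 1: processing = 3, completes at 3
  Job 2: processing = 6, completes at 9
  Job 3: processing = 17, completes at 26
  Job 4: processing = 19, completes at 45
Sum of completion times = 83
Average completion time = 83/4 = 20.75

20.75


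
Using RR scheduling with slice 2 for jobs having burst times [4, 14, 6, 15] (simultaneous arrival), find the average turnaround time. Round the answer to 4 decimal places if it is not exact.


Time quantum = 2
Execution trace:
  J1 runs 2 units, time = 2
  J2 runs 2 units, time = 4
  J3 runs 2 units, time = 6
  J4 runs 2 units, time = 8
  J1 runs 2 units, time = 10
  J2 runs 2 units, time = 12
  J3 runs 2 units, time = 14
  J4 runs 2 units, time = 16
  J2 runs 2 units, time = 18
  J3 runs 2 units, time = 20
  J4 runs 2 units, time = 22
  J2 runs 2 units, time = 24
  J4 runs 2 units, time = 26
  J2 runs 2 units, time = 28
  J4 runs 2 units, time = 30
  J2 runs 2 units, time = 32
  J4 runs 2 units, time = 34
  J2 runs 2 units, time = 36
  J4 runs 2 units, time = 38
  J4 runs 1 units, time = 39
Finish times: [10, 36, 20, 39]
Average turnaround = 105/4 = 26.25

26.25


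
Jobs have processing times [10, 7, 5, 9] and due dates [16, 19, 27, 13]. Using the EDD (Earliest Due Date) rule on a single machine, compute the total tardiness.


Sort by due date (EDD order): [(9, 13), (10, 16), (7, 19), (5, 27)]
Compute completion times and tardiness:
  Job 1: p=9, d=13, C=9, tardiness=max(0,9-13)=0
  Job 2: p=10, d=16, C=19, tardiness=max(0,19-16)=3
  Job 3: p=7, d=19, C=26, tardiness=max(0,26-19)=7
  Job 4: p=5, d=27, C=31, tardiness=max(0,31-27)=4
Total tardiness = 14

14


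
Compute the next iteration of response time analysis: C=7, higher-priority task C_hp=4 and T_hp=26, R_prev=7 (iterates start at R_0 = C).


R_next = C + ceil(R_prev / T_hp) * C_hp
ceil(7 / 26) = ceil(0.2692) = 1
Interference = 1 * 4 = 4
R_next = 7 + 4 = 11

11


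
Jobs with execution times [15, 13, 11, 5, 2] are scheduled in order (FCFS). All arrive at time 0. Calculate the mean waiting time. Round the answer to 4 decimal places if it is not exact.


FCFS order (as given): [15, 13, 11, 5, 2]
Waiting times:
  Job 1: wait = 0
  Job 2: wait = 15
  Job 3: wait = 28
  Job 4: wait = 39
  Job 5: wait = 44
Sum of waiting times = 126
Average waiting time = 126/5 = 25.2

25.2


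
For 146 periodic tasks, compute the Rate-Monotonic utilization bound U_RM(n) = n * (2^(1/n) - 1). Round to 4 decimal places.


Compute 2^(1/146) = 1.0047588711
Subtract 1: 1.0047588711 - 1 = 0.0047588711
Multiply by n: 146 * 0.0047588711 = 0.6947951806
Round to 4 dp: 0.6948

0.6948


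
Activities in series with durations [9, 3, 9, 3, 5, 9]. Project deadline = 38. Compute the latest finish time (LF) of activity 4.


LF(activity 4) = deadline - sum of successor durations
Successors: activities 5 through 6 with durations [5, 9]
Sum of successor durations = 14
LF = 38 - 14 = 24

24


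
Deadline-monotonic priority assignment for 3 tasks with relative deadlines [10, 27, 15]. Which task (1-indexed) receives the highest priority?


Sort tasks by relative deadline (ascending):
  Task 1: deadline = 10
  Task 3: deadline = 15
  Task 2: deadline = 27
Priority order (highest first): [1, 3, 2]
Highest priority task = 1

1


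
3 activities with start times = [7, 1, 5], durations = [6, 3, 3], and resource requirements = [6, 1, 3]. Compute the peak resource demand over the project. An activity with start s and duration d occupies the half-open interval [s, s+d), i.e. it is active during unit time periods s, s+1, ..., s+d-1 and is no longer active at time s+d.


Each activity i is active on [start_i, start_i + duration_i).
Compute total resource usage per time slot:
  t=0: active resources = [], total = 0
  t=1: active resources = [1], total = 1
  t=2: active resources = [1], total = 1
  t=3: active resources = [1], total = 1
  t=4: active resources = [], total = 0
  t=5: active resources = [3], total = 3
  t=6: active resources = [3], total = 3
  t=7: active resources = [6, 3], total = 9
  t=8: active resources = [6], total = 6
  t=9: active resources = [6], total = 6
  t=10: active resources = [6], total = 6
  t=11: active resources = [6], total = 6
  t=12: active resources = [6], total = 6
Peak resource demand = 9

9


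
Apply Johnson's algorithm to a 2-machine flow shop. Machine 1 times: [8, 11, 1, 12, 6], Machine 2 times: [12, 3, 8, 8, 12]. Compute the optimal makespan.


Apply Johnson's rule:
  Group 1 (a <= b): [(3, 1, 8), (5, 6, 12), (1, 8, 12)]
  Group 2 (a > b): [(4, 12, 8), (2, 11, 3)]
Optimal job order: [3, 5, 1, 4, 2]
Schedule:
  Job 3: M1 done at 1, M2 done at 9
  Job 5: M1 done at 7, M2 done at 21
  Job 1: M1 done at 15, M2 done at 33
  Job 4: M1 done at 27, M2 done at 41
  Job 2: M1 done at 38, M2 done at 44
Makespan = 44

44


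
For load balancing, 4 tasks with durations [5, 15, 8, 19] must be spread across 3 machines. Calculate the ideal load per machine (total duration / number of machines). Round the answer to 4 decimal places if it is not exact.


Total processing time = 5 + 15 + 8 + 19 = 47
Number of machines = 3
Ideal balanced load = 47 / 3 = 15.6667

15.6667


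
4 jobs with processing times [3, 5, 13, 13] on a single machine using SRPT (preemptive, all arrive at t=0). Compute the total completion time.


Since all jobs arrive at t=0, SRPT equals SPT ordering.
SPT order: [3, 5, 13, 13]
Completion times:
  Job 1: p=3, C=3
  Job 2: p=5, C=8
  Job 3: p=13, C=21
  Job 4: p=13, C=34
Total completion time = 3 + 8 + 21 + 34 = 66

66


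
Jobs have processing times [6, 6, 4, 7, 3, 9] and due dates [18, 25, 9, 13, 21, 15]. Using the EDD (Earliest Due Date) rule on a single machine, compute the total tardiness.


Sort by due date (EDD order): [(4, 9), (7, 13), (9, 15), (6, 18), (3, 21), (6, 25)]
Compute completion times and tardiness:
  Job 1: p=4, d=9, C=4, tardiness=max(0,4-9)=0
  Job 2: p=7, d=13, C=11, tardiness=max(0,11-13)=0
  Job 3: p=9, d=15, C=20, tardiness=max(0,20-15)=5
  Job 4: p=6, d=18, C=26, tardiness=max(0,26-18)=8
  Job 5: p=3, d=21, C=29, tardiness=max(0,29-21)=8
  Job 6: p=6, d=25, C=35, tardiness=max(0,35-25)=10
Total tardiness = 31

31


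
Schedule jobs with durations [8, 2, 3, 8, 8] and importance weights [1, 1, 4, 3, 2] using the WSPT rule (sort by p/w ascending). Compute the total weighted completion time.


Compute p/w ratios and sort ascending (WSPT): [(3, 4), (2, 1), (8, 3), (8, 2), (8, 1)]
Compute weighted completion times:
  Job (p=3,w=4): C=3, w*C=4*3=12
  Job (p=2,w=1): C=5, w*C=1*5=5
  Job (p=8,w=3): C=13, w*C=3*13=39
  Job (p=8,w=2): C=21, w*C=2*21=42
  Job (p=8,w=1): C=29, w*C=1*29=29
Total weighted completion time = 127

127


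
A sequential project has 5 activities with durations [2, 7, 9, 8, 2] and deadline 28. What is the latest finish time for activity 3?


LF(activity 3) = deadline - sum of successor durations
Successors: activities 4 through 5 with durations [8, 2]
Sum of successor durations = 10
LF = 28 - 10 = 18

18


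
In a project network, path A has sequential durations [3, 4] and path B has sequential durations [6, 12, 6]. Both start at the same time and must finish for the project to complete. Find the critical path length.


Path A total = 3 + 4 = 7
Path B total = 6 + 12 + 6 = 24
Critical path = longest path = max(7, 24) = 24

24


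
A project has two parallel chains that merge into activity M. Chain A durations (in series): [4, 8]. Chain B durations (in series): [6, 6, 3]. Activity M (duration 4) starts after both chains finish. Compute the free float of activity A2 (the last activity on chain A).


ES(A2) = sum of predecessors on chain A = 4
EF(A2) = ES + duration = 4 + 8 = 12
Successor of A2 is M. ES(M) = max(sum(A), sum(B)) = max(12, 15) = 15
Free float = ES(successor) - EF(current) = 15 - 12 = 3

3


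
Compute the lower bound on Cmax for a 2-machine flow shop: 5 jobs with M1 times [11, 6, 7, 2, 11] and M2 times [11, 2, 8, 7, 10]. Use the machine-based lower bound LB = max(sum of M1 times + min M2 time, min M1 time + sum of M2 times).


LB1 = sum(M1 times) + min(M2 times) = 37 + 2 = 39
LB2 = min(M1 times) + sum(M2 times) = 2 + 38 = 40
Lower bound = max(LB1, LB2) = max(39, 40) = 40

40


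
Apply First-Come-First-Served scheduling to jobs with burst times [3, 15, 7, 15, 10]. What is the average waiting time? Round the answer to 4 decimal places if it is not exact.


FCFS order (as given): [3, 15, 7, 15, 10]
Waiting times:
  Job 1: wait = 0
  Job 2: wait = 3
  Job 3: wait = 18
  Job 4: wait = 25
  Job 5: wait = 40
Sum of waiting times = 86
Average waiting time = 86/5 = 17.2

17.2


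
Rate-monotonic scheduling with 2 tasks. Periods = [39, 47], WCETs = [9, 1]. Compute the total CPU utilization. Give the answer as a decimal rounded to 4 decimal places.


Compute individual utilizations (exact fractions):
  Task 1: C/T = 9/39 = 3/13 (approx. 0.2308)
  Task 2: C/T = 1/47 (approx. 0.0213)
Total utilization U = 3/13 + 1/47 = 154/611
Rounded to 4 decimal places: U = 0.2520
RM (Liu & Layland) bound for 2 tasks = 0.828427; compare with U = 154/611 (approx. 0.252046)
U <= bound, so schedulable by RM sufficient condition.

0.2520


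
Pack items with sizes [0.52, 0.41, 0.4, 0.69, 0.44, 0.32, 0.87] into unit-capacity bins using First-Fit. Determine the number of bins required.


Place items sequentially using First-Fit:
  Item 0.52 -> new Bin 1
  Item 0.41 -> Bin 1 (now 0.93)
  Item 0.4 -> new Bin 2
  Item 0.69 -> new Bin 3
  Item 0.44 -> Bin 2 (now 0.84)
  Item 0.32 -> new Bin 4
  Item 0.87 -> new Bin 5
Total bins used = 5

5


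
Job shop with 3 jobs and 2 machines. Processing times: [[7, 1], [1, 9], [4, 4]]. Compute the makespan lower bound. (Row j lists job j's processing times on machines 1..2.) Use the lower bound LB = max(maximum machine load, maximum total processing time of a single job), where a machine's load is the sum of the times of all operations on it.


Machine loads:
  Machine 1: 7 + 1 + 4 = 12
  Machine 2: 1 + 9 + 4 = 14
Max machine load = 14
Job totals:
  Job 1: 8
  Job 2: 10
  Job 3: 8
Max job total = 10
Lower bound = max(14, 10) = 14

14


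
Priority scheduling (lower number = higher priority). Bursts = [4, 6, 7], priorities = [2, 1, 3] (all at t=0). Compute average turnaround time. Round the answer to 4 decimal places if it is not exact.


Sort by priority (ascending = highest first):
Order: [(1, 6), (2, 4), (3, 7)]
Completion times:
  Priority 1, burst=6, C=6
  Priority 2, burst=4, C=10
  Priority 3, burst=7, C=17
Average turnaround = 33/3 = 11.0

11.0


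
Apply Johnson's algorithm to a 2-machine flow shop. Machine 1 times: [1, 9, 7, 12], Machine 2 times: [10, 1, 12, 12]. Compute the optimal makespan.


Apply Johnson's rule:
  Group 1 (a <= b): [(1, 1, 10), (3, 7, 12), (4, 12, 12)]
  Group 2 (a > b): [(2, 9, 1)]
Optimal job order: [1, 3, 4, 2]
Schedule:
  Job 1: M1 done at 1, M2 done at 11
  Job 3: M1 done at 8, M2 done at 23
  Job 4: M1 done at 20, M2 done at 35
  Job 2: M1 done at 29, M2 done at 36
Makespan = 36

36


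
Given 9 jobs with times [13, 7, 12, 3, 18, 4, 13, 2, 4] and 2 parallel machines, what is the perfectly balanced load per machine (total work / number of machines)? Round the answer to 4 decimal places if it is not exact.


Total processing time = 13 + 7 + 12 + 3 + 18 + 4 + 13 + 2 + 4 = 76
Number of machines = 2
Ideal balanced load = 76 / 2 = 38.0

38.0


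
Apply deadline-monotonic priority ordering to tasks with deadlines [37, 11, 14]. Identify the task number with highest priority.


Sort tasks by relative deadline (ascending):
  Task 2: deadline = 11
  Task 3: deadline = 14
  Task 1: deadline = 37
Priority order (highest first): [2, 3, 1]
Highest priority task = 2

2


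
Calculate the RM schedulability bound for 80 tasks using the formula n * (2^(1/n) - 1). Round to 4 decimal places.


Compute 2^(1/80) = 1.0087019838
Subtract 1: 1.0087019838 - 1 = 0.0087019838
Multiply by n: 80 * 0.0087019838 = 0.6961587040
Round to 4 dp: 0.6962

0.6962


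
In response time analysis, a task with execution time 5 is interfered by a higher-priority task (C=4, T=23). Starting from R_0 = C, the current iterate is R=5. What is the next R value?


R_next = C + ceil(R_prev / T_hp) * C_hp
ceil(5 / 23) = ceil(0.2174) = 1
Interference = 1 * 4 = 4
R_next = 5 + 4 = 9

9


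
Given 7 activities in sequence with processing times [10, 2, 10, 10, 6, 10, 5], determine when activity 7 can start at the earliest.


Activity 7 starts after activities 1 through 6 complete.
Predecessor durations: [10, 2, 10, 10, 6, 10]
ES = 10 + 2 + 10 + 10 + 6 + 10 = 48

48


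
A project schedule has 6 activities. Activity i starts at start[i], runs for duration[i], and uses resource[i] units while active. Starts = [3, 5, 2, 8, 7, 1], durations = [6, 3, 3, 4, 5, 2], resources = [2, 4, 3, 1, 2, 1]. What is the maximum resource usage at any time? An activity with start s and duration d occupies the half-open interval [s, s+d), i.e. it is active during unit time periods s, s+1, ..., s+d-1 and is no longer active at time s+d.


Each activity i is active on [start_i, start_i + duration_i).
Compute total resource usage per time slot:
  t=0: active resources = [], total = 0
  t=1: active resources = [1], total = 1
  t=2: active resources = [3, 1], total = 4
  t=3: active resources = [2, 3], total = 5
  t=4: active resources = [2, 3], total = 5
  t=5: active resources = [2, 4], total = 6
  t=6: active resources = [2, 4], total = 6
  t=7: active resources = [2, 4, 2], total = 8
  t=8: active resources = [2, 1, 2], total = 5
  t=9: active resources = [1, 2], total = 3
  t=10: active resources = [1, 2], total = 3
  t=11: active resources = [1, 2], total = 3
Peak resource demand = 8

8


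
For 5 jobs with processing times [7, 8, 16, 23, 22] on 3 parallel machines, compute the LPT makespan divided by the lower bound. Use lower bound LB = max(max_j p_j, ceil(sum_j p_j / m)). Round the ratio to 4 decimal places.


LPT order: [23, 22, 16, 8, 7]
Machine loads after assignment: [23, 29, 24]
LPT makespan = 29
Lower bound = max(max_job, ceil(total/3)) = max(23, 26) = 26
Ratio = 29 / 26 = 1.1154

1.1154


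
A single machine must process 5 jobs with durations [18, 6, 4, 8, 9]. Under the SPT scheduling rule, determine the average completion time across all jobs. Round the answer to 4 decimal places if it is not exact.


Sort jobs by processing time (SPT order): [4, 6, 8, 9, 18]
Compute completion times sequentially:
  Job 1: processing = 4, completes at 4
  Job 2: processing = 6, completes at 10
  Job 3: processing = 8, completes at 18
  Job 4: processing = 9, completes at 27
  Job 5: processing = 18, completes at 45
Sum of completion times = 104
Average completion time = 104/5 = 20.8

20.8


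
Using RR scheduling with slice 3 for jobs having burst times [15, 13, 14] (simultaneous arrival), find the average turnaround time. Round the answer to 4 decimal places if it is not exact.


Time quantum = 3
Execution trace:
  J1 runs 3 units, time = 3
  J2 runs 3 units, time = 6
  J3 runs 3 units, time = 9
  J1 runs 3 units, time = 12
  J2 runs 3 units, time = 15
  J3 runs 3 units, time = 18
  J1 runs 3 units, time = 21
  J2 runs 3 units, time = 24
  J3 runs 3 units, time = 27
  J1 runs 3 units, time = 30
  J2 runs 3 units, time = 33
  J3 runs 3 units, time = 36
  J1 runs 3 units, time = 39
  J2 runs 1 units, time = 40
  J3 runs 2 units, time = 42
Finish times: [39, 40, 42]
Average turnaround = 121/3 = 40.3333

40.3333


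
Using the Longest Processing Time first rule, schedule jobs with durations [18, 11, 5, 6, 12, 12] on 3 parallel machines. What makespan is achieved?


Sort jobs in decreasing order (LPT): [18, 12, 12, 11, 6, 5]
Assign each job to the least loaded machine:
  Machine 1: jobs [18, 5], load = 23
  Machine 2: jobs [12, 11], load = 23
  Machine 3: jobs [12, 6], load = 18
Makespan = max load = 23

23


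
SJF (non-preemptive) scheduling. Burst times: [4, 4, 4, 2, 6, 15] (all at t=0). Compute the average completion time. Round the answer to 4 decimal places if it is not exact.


SJF order (ascending): [2, 4, 4, 4, 6, 15]
Completion times:
  Job 1: burst=2, C=2
  Job 2: burst=4, C=6
  Job 3: burst=4, C=10
  Job 4: burst=4, C=14
  Job 5: burst=6, C=20
  Job 6: burst=15, C=35
Average completion = 87/6 = 14.5

14.5


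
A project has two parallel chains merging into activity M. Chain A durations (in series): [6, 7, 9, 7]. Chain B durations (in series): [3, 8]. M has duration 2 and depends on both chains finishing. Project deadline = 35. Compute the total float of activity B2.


Forward pass: ES(B2) = sum of predecessors on chain B = 3
EF = ES + duration = 3 + 8 = 11
Backward pass: LF(M) = deadline = 35; LS(M) = 35 - 2 = 33
LF(B2) = LS(M) - sum(successors on chain B) = 33 - 0 = 33
LS = LF - duration = 33 - 8 = 25
Total float = LS - ES = 25 - 3 = 22

22


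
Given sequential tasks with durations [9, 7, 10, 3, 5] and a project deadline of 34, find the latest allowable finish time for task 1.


LF(activity 1) = deadline - sum of successor durations
Successors: activities 2 through 5 with durations [7, 10, 3, 5]
Sum of successor durations = 25
LF = 34 - 25 = 9

9


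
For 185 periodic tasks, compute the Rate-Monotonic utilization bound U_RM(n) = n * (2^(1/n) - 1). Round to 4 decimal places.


Compute 2^(1/185) = 1.0037537693
Subtract 1: 1.0037537693 - 1 = 0.0037537693
Multiply by n: 185 * 0.0037537693 = 0.6944473205
Round to 4 dp: 0.6944

0.6944


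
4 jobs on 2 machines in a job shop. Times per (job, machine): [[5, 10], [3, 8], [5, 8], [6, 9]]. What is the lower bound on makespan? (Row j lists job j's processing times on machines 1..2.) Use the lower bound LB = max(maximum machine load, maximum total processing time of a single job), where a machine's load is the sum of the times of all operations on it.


Machine loads:
  Machine 1: 5 + 3 + 5 + 6 = 19
  Machine 2: 10 + 8 + 8 + 9 = 35
Max machine load = 35
Job totals:
  Job 1: 15
  Job 2: 11
  Job 3: 13
  Job 4: 15
Max job total = 15
Lower bound = max(35, 15) = 35

35


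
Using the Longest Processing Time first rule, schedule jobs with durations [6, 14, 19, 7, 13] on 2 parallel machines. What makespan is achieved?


Sort jobs in decreasing order (LPT): [19, 14, 13, 7, 6]
Assign each job to the least loaded machine:
  Machine 1: jobs [19, 7, 6], load = 32
  Machine 2: jobs [14, 13], load = 27
Makespan = max load = 32

32


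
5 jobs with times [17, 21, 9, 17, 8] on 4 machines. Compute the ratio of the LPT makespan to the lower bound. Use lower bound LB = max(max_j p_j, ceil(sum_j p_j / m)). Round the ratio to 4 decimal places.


LPT order: [21, 17, 17, 9, 8]
Machine loads after assignment: [21, 17, 17, 17]
LPT makespan = 21
Lower bound = max(max_job, ceil(total/4)) = max(21, 18) = 21
Ratio = 21 / 21 = 1.0

1.0


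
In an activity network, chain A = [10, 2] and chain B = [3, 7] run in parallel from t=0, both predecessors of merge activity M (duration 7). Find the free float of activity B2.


ES(B2) = sum of predecessors on chain B = 3
EF(B2) = ES + duration = 3 + 7 = 10
Successor of B2 is M. ES(M) = max(sum(A), sum(B)) = max(12, 10) = 12
Free float = ES(successor) - EF(current) = 12 - 10 = 2

2


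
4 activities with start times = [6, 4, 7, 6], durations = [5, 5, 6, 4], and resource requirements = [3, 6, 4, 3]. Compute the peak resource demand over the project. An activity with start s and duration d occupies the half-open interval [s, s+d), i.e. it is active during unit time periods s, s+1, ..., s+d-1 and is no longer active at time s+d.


Each activity i is active on [start_i, start_i + duration_i).
Compute total resource usage per time slot:
  t=0: active resources = [], total = 0
  t=1: active resources = [], total = 0
  t=2: active resources = [], total = 0
  t=3: active resources = [], total = 0
  t=4: active resources = [6], total = 6
  t=5: active resources = [6], total = 6
  t=6: active resources = [3, 6, 3], total = 12
  t=7: active resources = [3, 6, 4, 3], total = 16
  t=8: active resources = [3, 6, 4, 3], total = 16
  t=9: active resources = [3, 4, 3], total = 10
  t=10: active resources = [3, 4], total = 7
  t=11: active resources = [4], total = 4
  t=12: active resources = [4], total = 4
Peak resource demand = 16

16


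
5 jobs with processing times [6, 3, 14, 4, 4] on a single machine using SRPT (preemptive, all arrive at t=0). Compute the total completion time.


Since all jobs arrive at t=0, SRPT equals SPT ordering.
SPT order: [3, 4, 4, 6, 14]
Completion times:
  Job 1: p=3, C=3
  Job 2: p=4, C=7
  Job 3: p=4, C=11
  Job 4: p=6, C=17
  Job 5: p=14, C=31
Total completion time = 3 + 7 + 11 + 17 + 31 = 69

69


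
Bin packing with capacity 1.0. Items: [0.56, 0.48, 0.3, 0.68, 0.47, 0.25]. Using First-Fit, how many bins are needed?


Place items sequentially using First-Fit:
  Item 0.56 -> new Bin 1
  Item 0.48 -> new Bin 2
  Item 0.3 -> Bin 1 (now 0.86)
  Item 0.68 -> new Bin 3
  Item 0.47 -> Bin 2 (now 0.95)
  Item 0.25 -> Bin 3 (now 0.93)
Total bins used = 3

3


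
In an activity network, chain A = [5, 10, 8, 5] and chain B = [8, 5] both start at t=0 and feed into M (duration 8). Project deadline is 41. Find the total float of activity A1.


Forward pass: ES(A1) = sum of predecessors on chain A = 0
EF = ES + duration = 0 + 5 = 5
Backward pass: LF(M) = deadline = 41; LS(M) = 41 - 8 = 33
LF(A1) = LS(M) - sum(successors on chain A) = 33 - 23 = 10
LS = LF - duration = 10 - 5 = 5
Total float = LS - ES = 5 - 0 = 5

5


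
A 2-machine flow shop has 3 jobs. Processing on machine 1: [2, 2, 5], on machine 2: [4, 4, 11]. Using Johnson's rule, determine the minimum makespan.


Apply Johnson's rule:
  Group 1 (a <= b): [(1, 2, 4), (2, 2, 4), (3, 5, 11)]
  Group 2 (a > b): []
Optimal job order: [1, 2, 3]
Schedule:
  Job 1: M1 done at 2, M2 done at 6
  Job 2: M1 done at 4, M2 done at 10
  Job 3: M1 done at 9, M2 done at 21
Makespan = 21

21


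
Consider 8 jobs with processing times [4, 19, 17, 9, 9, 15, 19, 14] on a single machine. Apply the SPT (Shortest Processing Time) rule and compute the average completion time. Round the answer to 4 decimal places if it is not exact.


Sort jobs by processing time (SPT order): [4, 9, 9, 14, 15, 17, 19, 19]
Compute completion times sequentially:
  Job 1: processing = 4, completes at 4
  Job 2: processing = 9, completes at 13
  Job 3: processing = 9, completes at 22
  Job 4: processing = 14, completes at 36
  Job 5: processing = 15, completes at 51
  Job 6: processing = 17, completes at 68
  Job 7: processing = 19, completes at 87
  Job 8: processing = 19, completes at 106
Sum of completion times = 387
Average completion time = 387/8 = 48.375

48.375


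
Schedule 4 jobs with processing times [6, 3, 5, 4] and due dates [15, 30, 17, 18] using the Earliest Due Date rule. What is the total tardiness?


Sort by due date (EDD order): [(6, 15), (5, 17), (4, 18), (3, 30)]
Compute completion times and tardiness:
  Job 1: p=6, d=15, C=6, tardiness=max(0,6-15)=0
  Job 2: p=5, d=17, C=11, tardiness=max(0,11-17)=0
  Job 3: p=4, d=18, C=15, tardiness=max(0,15-18)=0
  Job 4: p=3, d=30, C=18, tardiness=max(0,18-30)=0
Total tardiness = 0

0


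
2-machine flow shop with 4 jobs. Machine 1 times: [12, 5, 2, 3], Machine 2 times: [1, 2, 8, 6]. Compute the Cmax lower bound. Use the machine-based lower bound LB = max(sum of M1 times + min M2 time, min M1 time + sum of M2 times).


LB1 = sum(M1 times) + min(M2 times) = 22 + 1 = 23
LB2 = min(M1 times) + sum(M2 times) = 2 + 17 = 19
Lower bound = max(LB1, LB2) = max(23, 19) = 23

23


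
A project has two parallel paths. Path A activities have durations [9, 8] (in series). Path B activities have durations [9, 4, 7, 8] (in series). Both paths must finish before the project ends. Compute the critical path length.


Path A total = 9 + 8 = 17
Path B total = 9 + 4 + 7 + 8 = 28
Critical path = longest path = max(17, 28) = 28

28


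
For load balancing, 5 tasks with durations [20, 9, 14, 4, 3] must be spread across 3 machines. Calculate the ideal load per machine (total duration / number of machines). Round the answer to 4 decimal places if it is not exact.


Total processing time = 20 + 9 + 14 + 4 + 3 = 50
Number of machines = 3
Ideal balanced load = 50 / 3 = 16.6667

16.6667


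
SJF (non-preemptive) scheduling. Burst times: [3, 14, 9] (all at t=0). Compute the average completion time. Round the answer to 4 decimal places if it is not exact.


SJF order (ascending): [3, 9, 14]
Completion times:
  Job 1: burst=3, C=3
  Job 2: burst=9, C=12
  Job 3: burst=14, C=26
Average completion = 41/3 = 13.6667

13.6667


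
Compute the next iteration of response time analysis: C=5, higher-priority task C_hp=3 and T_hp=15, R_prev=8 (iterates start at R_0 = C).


R_next = C + ceil(R_prev / T_hp) * C_hp
ceil(8 / 15) = ceil(0.5333) = 1
Interference = 1 * 3 = 3
R_next = 5 + 3 = 8
R_next = R_prev, so the iteration has converged (response time = 8).

8


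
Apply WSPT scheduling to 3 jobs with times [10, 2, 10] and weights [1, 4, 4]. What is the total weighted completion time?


Compute p/w ratios and sort ascending (WSPT): [(2, 4), (10, 4), (10, 1)]
Compute weighted completion times:
  Job (p=2,w=4): C=2, w*C=4*2=8
  Job (p=10,w=4): C=12, w*C=4*12=48
  Job (p=10,w=1): C=22, w*C=1*22=22
Total weighted completion time = 78

78


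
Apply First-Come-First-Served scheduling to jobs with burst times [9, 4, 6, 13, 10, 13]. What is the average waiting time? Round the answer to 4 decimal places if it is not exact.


FCFS order (as given): [9, 4, 6, 13, 10, 13]
Waiting times:
  Job 1: wait = 0
  Job 2: wait = 9
  Job 3: wait = 13
  Job 4: wait = 19
  Job 5: wait = 32
  Job 6: wait = 42
Sum of waiting times = 115
Average waiting time = 115/6 = 19.1667

19.1667


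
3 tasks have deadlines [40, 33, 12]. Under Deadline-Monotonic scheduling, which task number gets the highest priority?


Sort tasks by relative deadline (ascending):
  Task 3: deadline = 12
  Task 2: deadline = 33
  Task 1: deadline = 40
Priority order (highest first): [3, 2, 1]
Highest priority task = 3

3


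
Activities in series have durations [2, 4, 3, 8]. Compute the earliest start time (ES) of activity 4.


Activity 4 starts after activities 1 through 3 complete.
Predecessor durations: [2, 4, 3]
ES = 2 + 4 + 3 = 9

9


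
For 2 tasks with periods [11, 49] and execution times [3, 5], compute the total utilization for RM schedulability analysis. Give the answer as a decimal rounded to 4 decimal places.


Compute individual utilizations (exact fractions):
  Task 1: C/T = 3/11 (approx. 0.2727)
  Task 2: C/T = 5/49 (approx. 0.102)
Total utilization U = 3/11 + 5/49 = 202/539
Rounded to 4 decimal places: U = 0.3748
RM (Liu & Layland) bound for 2 tasks = 0.828427; compare with U = 202/539 (approx. 0.374768)
U <= bound, so schedulable by RM sufficient condition.

0.3748


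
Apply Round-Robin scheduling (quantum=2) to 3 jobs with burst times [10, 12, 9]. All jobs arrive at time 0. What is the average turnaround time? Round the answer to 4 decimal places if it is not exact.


Time quantum = 2
Execution trace:
  J1 runs 2 units, time = 2
  J2 runs 2 units, time = 4
  J3 runs 2 units, time = 6
  J1 runs 2 units, time = 8
  J2 runs 2 units, time = 10
  J3 runs 2 units, time = 12
  J1 runs 2 units, time = 14
  J2 runs 2 units, time = 16
  J3 runs 2 units, time = 18
  J1 runs 2 units, time = 20
  J2 runs 2 units, time = 22
  J3 runs 2 units, time = 24
  J1 runs 2 units, time = 26
  J2 runs 2 units, time = 28
  J3 runs 1 units, time = 29
  J2 runs 2 units, time = 31
Finish times: [26, 31, 29]
Average turnaround = 86/3 = 28.6667

28.6667
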